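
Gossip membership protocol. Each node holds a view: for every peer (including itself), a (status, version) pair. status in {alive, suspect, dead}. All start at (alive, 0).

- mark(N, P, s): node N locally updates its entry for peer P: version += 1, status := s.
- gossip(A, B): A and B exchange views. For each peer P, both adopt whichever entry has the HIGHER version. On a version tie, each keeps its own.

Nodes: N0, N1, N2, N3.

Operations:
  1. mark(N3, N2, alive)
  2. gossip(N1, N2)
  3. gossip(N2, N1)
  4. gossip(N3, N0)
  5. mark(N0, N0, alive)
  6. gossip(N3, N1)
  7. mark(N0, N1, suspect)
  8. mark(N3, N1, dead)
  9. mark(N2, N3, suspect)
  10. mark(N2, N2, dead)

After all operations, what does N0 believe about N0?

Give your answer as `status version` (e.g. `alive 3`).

Op 1: N3 marks N2=alive -> (alive,v1)
Op 2: gossip N1<->N2 -> N1.N0=(alive,v0) N1.N1=(alive,v0) N1.N2=(alive,v0) N1.N3=(alive,v0) | N2.N0=(alive,v0) N2.N1=(alive,v0) N2.N2=(alive,v0) N2.N3=(alive,v0)
Op 3: gossip N2<->N1 -> N2.N0=(alive,v0) N2.N1=(alive,v0) N2.N2=(alive,v0) N2.N3=(alive,v0) | N1.N0=(alive,v0) N1.N1=(alive,v0) N1.N2=(alive,v0) N1.N3=(alive,v0)
Op 4: gossip N3<->N0 -> N3.N0=(alive,v0) N3.N1=(alive,v0) N3.N2=(alive,v1) N3.N3=(alive,v0) | N0.N0=(alive,v0) N0.N1=(alive,v0) N0.N2=(alive,v1) N0.N3=(alive,v0)
Op 5: N0 marks N0=alive -> (alive,v1)
Op 6: gossip N3<->N1 -> N3.N0=(alive,v0) N3.N1=(alive,v0) N3.N2=(alive,v1) N3.N3=(alive,v0) | N1.N0=(alive,v0) N1.N1=(alive,v0) N1.N2=(alive,v1) N1.N3=(alive,v0)
Op 7: N0 marks N1=suspect -> (suspect,v1)
Op 8: N3 marks N1=dead -> (dead,v1)
Op 9: N2 marks N3=suspect -> (suspect,v1)
Op 10: N2 marks N2=dead -> (dead,v1)

Answer: alive 1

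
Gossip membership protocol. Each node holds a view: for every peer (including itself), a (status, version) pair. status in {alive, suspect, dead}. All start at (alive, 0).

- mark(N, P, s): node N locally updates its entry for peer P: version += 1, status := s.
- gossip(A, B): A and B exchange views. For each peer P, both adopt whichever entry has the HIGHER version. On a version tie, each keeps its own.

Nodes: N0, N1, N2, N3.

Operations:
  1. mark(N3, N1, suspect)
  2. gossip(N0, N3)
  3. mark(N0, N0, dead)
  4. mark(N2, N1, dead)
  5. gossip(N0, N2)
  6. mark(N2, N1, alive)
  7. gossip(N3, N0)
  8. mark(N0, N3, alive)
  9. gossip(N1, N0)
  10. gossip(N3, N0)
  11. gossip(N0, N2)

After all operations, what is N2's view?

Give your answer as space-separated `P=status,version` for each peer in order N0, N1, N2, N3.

Op 1: N3 marks N1=suspect -> (suspect,v1)
Op 2: gossip N0<->N3 -> N0.N0=(alive,v0) N0.N1=(suspect,v1) N0.N2=(alive,v0) N0.N3=(alive,v0) | N3.N0=(alive,v0) N3.N1=(suspect,v1) N3.N2=(alive,v0) N3.N3=(alive,v0)
Op 3: N0 marks N0=dead -> (dead,v1)
Op 4: N2 marks N1=dead -> (dead,v1)
Op 5: gossip N0<->N2 -> N0.N0=(dead,v1) N0.N1=(suspect,v1) N0.N2=(alive,v0) N0.N3=(alive,v0) | N2.N0=(dead,v1) N2.N1=(dead,v1) N2.N2=(alive,v0) N2.N3=(alive,v0)
Op 6: N2 marks N1=alive -> (alive,v2)
Op 7: gossip N3<->N0 -> N3.N0=(dead,v1) N3.N1=(suspect,v1) N3.N2=(alive,v0) N3.N3=(alive,v0) | N0.N0=(dead,v1) N0.N1=(suspect,v1) N0.N2=(alive,v0) N0.N3=(alive,v0)
Op 8: N0 marks N3=alive -> (alive,v1)
Op 9: gossip N1<->N0 -> N1.N0=(dead,v1) N1.N1=(suspect,v1) N1.N2=(alive,v0) N1.N3=(alive,v1) | N0.N0=(dead,v1) N0.N1=(suspect,v1) N0.N2=(alive,v0) N0.N3=(alive,v1)
Op 10: gossip N3<->N0 -> N3.N0=(dead,v1) N3.N1=(suspect,v1) N3.N2=(alive,v0) N3.N3=(alive,v1) | N0.N0=(dead,v1) N0.N1=(suspect,v1) N0.N2=(alive,v0) N0.N3=(alive,v1)
Op 11: gossip N0<->N2 -> N0.N0=(dead,v1) N0.N1=(alive,v2) N0.N2=(alive,v0) N0.N3=(alive,v1) | N2.N0=(dead,v1) N2.N1=(alive,v2) N2.N2=(alive,v0) N2.N3=(alive,v1)

Answer: N0=dead,1 N1=alive,2 N2=alive,0 N3=alive,1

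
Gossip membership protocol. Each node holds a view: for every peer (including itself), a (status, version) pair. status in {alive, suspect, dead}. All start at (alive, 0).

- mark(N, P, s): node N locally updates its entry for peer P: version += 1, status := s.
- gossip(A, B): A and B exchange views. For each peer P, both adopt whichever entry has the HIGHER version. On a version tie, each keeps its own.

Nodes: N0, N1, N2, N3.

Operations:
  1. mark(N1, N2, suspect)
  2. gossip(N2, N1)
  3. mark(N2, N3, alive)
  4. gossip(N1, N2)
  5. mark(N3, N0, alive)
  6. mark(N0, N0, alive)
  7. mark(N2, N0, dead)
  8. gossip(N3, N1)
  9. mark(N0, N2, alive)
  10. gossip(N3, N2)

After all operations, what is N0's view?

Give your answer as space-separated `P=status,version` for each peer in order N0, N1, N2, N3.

Answer: N0=alive,1 N1=alive,0 N2=alive,1 N3=alive,0

Derivation:
Op 1: N1 marks N2=suspect -> (suspect,v1)
Op 2: gossip N2<->N1 -> N2.N0=(alive,v0) N2.N1=(alive,v0) N2.N2=(suspect,v1) N2.N3=(alive,v0) | N1.N0=(alive,v0) N1.N1=(alive,v0) N1.N2=(suspect,v1) N1.N3=(alive,v0)
Op 3: N2 marks N3=alive -> (alive,v1)
Op 4: gossip N1<->N2 -> N1.N0=(alive,v0) N1.N1=(alive,v0) N1.N2=(suspect,v1) N1.N3=(alive,v1) | N2.N0=(alive,v0) N2.N1=(alive,v0) N2.N2=(suspect,v1) N2.N3=(alive,v1)
Op 5: N3 marks N0=alive -> (alive,v1)
Op 6: N0 marks N0=alive -> (alive,v1)
Op 7: N2 marks N0=dead -> (dead,v1)
Op 8: gossip N3<->N1 -> N3.N0=(alive,v1) N3.N1=(alive,v0) N3.N2=(suspect,v1) N3.N3=(alive,v1) | N1.N0=(alive,v1) N1.N1=(alive,v0) N1.N2=(suspect,v1) N1.N3=(alive,v1)
Op 9: N0 marks N2=alive -> (alive,v1)
Op 10: gossip N3<->N2 -> N3.N0=(alive,v1) N3.N1=(alive,v0) N3.N2=(suspect,v1) N3.N3=(alive,v1) | N2.N0=(dead,v1) N2.N1=(alive,v0) N2.N2=(suspect,v1) N2.N3=(alive,v1)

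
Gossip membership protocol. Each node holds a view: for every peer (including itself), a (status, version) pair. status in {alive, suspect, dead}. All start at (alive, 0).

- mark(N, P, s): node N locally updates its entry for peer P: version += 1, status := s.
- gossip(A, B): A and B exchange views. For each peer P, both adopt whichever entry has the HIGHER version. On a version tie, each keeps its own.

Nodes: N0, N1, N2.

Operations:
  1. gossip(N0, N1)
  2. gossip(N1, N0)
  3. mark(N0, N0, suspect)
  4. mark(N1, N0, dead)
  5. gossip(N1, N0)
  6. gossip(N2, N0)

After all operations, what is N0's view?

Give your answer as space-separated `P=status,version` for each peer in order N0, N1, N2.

Op 1: gossip N0<->N1 -> N0.N0=(alive,v0) N0.N1=(alive,v0) N0.N2=(alive,v0) | N1.N0=(alive,v0) N1.N1=(alive,v0) N1.N2=(alive,v0)
Op 2: gossip N1<->N0 -> N1.N0=(alive,v0) N1.N1=(alive,v0) N1.N2=(alive,v0) | N0.N0=(alive,v0) N0.N1=(alive,v0) N0.N2=(alive,v0)
Op 3: N0 marks N0=suspect -> (suspect,v1)
Op 4: N1 marks N0=dead -> (dead,v1)
Op 5: gossip N1<->N0 -> N1.N0=(dead,v1) N1.N1=(alive,v0) N1.N2=(alive,v0) | N0.N0=(suspect,v1) N0.N1=(alive,v0) N0.N2=(alive,v0)
Op 6: gossip N2<->N0 -> N2.N0=(suspect,v1) N2.N1=(alive,v0) N2.N2=(alive,v0) | N0.N0=(suspect,v1) N0.N1=(alive,v0) N0.N2=(alive,v0)

Answer: N0=suspect,1 N1=alive,0 N2=alive,0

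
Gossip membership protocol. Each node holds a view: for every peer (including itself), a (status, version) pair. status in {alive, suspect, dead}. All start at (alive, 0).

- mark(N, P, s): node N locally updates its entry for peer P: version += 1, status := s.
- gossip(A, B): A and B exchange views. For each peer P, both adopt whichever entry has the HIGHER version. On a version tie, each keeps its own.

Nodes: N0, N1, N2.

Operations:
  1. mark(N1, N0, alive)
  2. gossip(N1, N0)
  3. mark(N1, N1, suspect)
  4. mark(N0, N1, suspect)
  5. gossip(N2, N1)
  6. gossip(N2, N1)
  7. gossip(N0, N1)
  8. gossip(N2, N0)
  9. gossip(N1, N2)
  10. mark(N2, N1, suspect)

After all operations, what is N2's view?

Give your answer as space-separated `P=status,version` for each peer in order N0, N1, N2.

Answer: N0=alive,1 N1=suspect,2 N2=alive,0

Derivation:
Op 1: N1 marks N0=alive -> (alive,v1)
Op 2: gossip N1<->N0 -> N1.N0=(alive,v1) N1.N1=(alive,v0) N1.N2=(alive,v0) | N0.N0=(alive,v1) N0.N1=(alive,v0) N0.N2=(alive,v0)
Op 3: N1 marks N1=suspect -> (suspect,v1)
Op 4: N0 marks N1=suspect -> (suspect,v1)
Op 5: gossip N2<->N1 -> N2.N0=(alive,v1) N2.N1=(suspect,v1) N2.N2=(alive,v0) | N1.N0=(alive,v1) N1.N1=(suspect,v1) N1.N2=(alive,v0)
Op 6: gossip N2<->N1 -> N2.N0=(alive,v1) N2.N1=(suspect,v1) N2.N2=(alive,v0) | N1.N0=(alive,v1) N1.N1=(suspect,v1) N1.N2=(alive,v0)
Op 7: gossip N0<->N1 -> N0.N0=(alive,v1) N0.N1=(suspect,v1) N0.N2=(alive,v0) | N1.N0=(alive,v1) N1.N1=(suspect,v1) N1.N2=(alive,v0)
Op 8: gossip N2<->N0 -> N2.N0=(alive,v1) N2.N1=(suspect,v1) N2.N2=(alive,v0) | N0.N0=(alive,v1) N0.N1=(suspect,v1) N0.N2=(alive,v0)
Op 9: gossip N1<->N2 -> N1.N0=(alive,v1) N1.N1=(suspect,v1) N1.N2=(alive,v0) | N2.N0=(alive,v1) N2.N1=(suspect,v1) N2.N2=(alive,v0)
Op 10: N2 marks N1=suspect -> (suspect,v2)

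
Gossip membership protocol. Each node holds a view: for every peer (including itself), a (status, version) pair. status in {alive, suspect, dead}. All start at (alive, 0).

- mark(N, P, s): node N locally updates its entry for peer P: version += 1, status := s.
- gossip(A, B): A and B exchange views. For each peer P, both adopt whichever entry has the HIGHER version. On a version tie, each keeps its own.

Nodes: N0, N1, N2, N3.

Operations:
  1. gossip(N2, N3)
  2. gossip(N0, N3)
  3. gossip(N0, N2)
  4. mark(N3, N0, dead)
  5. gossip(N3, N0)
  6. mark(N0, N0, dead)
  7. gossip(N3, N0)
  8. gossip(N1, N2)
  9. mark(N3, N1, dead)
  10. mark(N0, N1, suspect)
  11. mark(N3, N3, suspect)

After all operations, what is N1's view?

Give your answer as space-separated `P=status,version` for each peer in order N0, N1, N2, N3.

Op 1: gossip N2<->N3 -> N2.N0=(alive,v0) N2.N1=(alive,v0) N2.N2=(alive,v0) N2.N3=(alive,v0) | N3.N0=(alive,v0) N3.N1=(alive,v0) N3.N2=(alive,v0) N3.N3=(alive,v0)
Op 2: gossip N0<->N3 -> N0.N0=(alive,v0) N0.N1=(alive,v0) N0.N2=(alive,v0) N0.N3=(alive,v0) | N3.N0=(alive,v0) N3.N1=(alive,v0) N3.N2=(alive,v0) N3.N3=(alive,v0)
Op 3: gossip N0<->N2 -> N0.N0=(alive,v0) N0.N1=(alive,v0) N0.N2=(alive,v0) N0.N3=(alive,v0) | N2.N0=(alive,v0) N2.N1=(alive,v0) N2.N2=(alive,v0) N2.N3=(alive,v0)
Op 4: N3 marks N0=dead -> (dead,v1)
Op 5: gossip N3<->N0 -> N3.N0=(dead,v1) N3.N1=(alive,v0) N3.N2=(alive,v0) N3.N3=(alive,v0) | N0.N0=(dead,v1) N0.N1=(alive,v0) N0.N2=(alive,v0) N0.N3=(alive,v0)
Op 6: N0 marks N0=dead -> (dead,v2)
Op 7: gossip N3<->N0 -> N3.N0=(dead,v2) N3.N1=(alive,v0) N3.N2=(alive,v0) N3.N3=(alive,v0) | N0.N0=(dead,v2) N0.N1=(alive,v0) N0.N2=(alive,v0) N0.N3=(alive,v0)
Op 8: gossip N1<->N2 -> N1.N0=(alive,v0) N1.N1=(alive,v0) N1.N2=(alive,v0) N1.N3=(alive,v0) | N2.N0=(alive,v0) N2.N1=(alive,v0) N2.N2=(alive,v0) N2.N3=(alive,v0)
Op 9: N3 marks N1=dead -> (dead,v1)
Op 10: N0 marks N1=suspect -> (suspect,v1)
Op 11: N3 marks N3=suspect -> (suspect,v1)

Answer: N0=alive,0 N1=alive,0 N2=alive,0 N3=alive,0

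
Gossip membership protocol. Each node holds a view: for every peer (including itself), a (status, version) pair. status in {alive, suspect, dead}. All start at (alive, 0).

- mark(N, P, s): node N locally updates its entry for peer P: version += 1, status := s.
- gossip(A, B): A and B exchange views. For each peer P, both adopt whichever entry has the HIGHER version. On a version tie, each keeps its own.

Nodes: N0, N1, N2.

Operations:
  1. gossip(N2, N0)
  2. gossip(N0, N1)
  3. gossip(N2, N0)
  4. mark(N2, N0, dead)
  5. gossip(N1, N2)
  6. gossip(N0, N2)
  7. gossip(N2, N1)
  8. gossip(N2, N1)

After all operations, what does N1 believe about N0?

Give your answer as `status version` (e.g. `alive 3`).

Answer: dead 1

Derivation:
Op 1: gossip N2<->N0 -> N2.N0=(alive,v0) N2.N1=(alive,v0) N2.N2=(alive,v0) | N0.N0=(alive,v0) N0.N1=(alive,v0) N0.N2=(alive,v0)
Op 2: gossip N0<->N1 -> N0.N0=(alive,v0) N0.N1=(alive,v0) N0.N2=(alive,v0) | N1.N0=(alive,v0) N1.N1=(alive,v0) N1.N2=(alive,v0)
Op 3: gossip N2<->N0 -> N2.N0=(alive,v0) N2.N1=(alive,v0) N2.N2=(alive,v0) | N0.N0=(alive,v0) N0.N1=(alive,v0) N0.N2=(alive,v0)
Op 4: N2 marks N0=dead -> (dead,v1)
Op 5: gossip N1<->N2 -> N1.N0=(dead,v1) N1.N1=(alive,v0) N1.N2=(alive,v0) | N2.N0=(dead,v1) N2.N1=(alive,v0) N2.N2=(alive,v0)
Op 6: gossip N0<->N2 -> N0.N0=(dead,v1) N0.N1=(alive,v0) N0.N2=(alive,v0) | N2.N0=(dead,v1) N2.N1=(alive,v0) N2.N2=(alive,v0)
Op 7: gossip N2<->N1 -> N2.N0=(dead,v1) N2.N1=(alive,v0) N2.N2=(alive,v0) | N1.N0=(dead,v1) N1.N1=(alive,v0) N1.N2=(alive,v0)
Op 8: gossip N2<->N1 -> N2.N0=(dead,v1) N2.N1=(alive,v0) N2.N2=(alive,v0) | N1.N0=(dead,v1) N1.N1=(alive,v0) N1.N2=(alive,v0)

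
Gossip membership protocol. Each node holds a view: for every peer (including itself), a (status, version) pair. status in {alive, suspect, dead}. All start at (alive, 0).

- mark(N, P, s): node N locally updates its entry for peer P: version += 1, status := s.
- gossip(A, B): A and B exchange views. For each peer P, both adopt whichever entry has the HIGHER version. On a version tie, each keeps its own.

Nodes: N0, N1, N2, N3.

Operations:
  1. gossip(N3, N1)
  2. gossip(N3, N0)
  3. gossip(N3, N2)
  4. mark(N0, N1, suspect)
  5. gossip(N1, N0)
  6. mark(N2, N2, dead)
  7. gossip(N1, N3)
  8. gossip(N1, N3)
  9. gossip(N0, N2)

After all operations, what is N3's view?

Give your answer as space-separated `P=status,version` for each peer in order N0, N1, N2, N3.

Op 1: gossip N3<->N1 -> N3.N0=(alive,v0) N3.N1=(alive,v0) N3.N2=(alive,v0) N3.N3=(alive,v0) | N1.N0=(alive,v0) N1.N1=(alive,v0) N1.N2=(alive,v0) N1.N3=(alive,v0)
Op 2: gossip N3<->N0 -> N3.N0=(alive,v0) N3.N1=(alive,v0) N3.N2=(alive,v0) N3.N3=(alive,v0) | N0.N0=(alive,v0) N0.N1=(alive,v0) N0.N2=(alive,v0) N0.N3=(alive,v0)
Op 3: gossip N3<->N2 -> N3.N0=(alive,v0) N3.N1=(alive,v0) N3.N2=(alive,v0) N3.N3=(alive,v0) | N2.N0=(alive,v0) N2.N1=(alive,v0) N2.N2=(alive,v0) N2.N3=(alive,v0)
Op 4: N0 marks N1=suspect -> (suspect,v1)
Op 5: gossip N1<->N0 -> N1.N0=(alive,v0) N1.N1=(suspect,v1) N1.N2=(alive,v0) N1.N3=(alive,v0) | N0.N0=(alive,v0) N0.N1=(suspect,v1) N0.N2=(alive,v0) N0.N3=(alive,v0)
Op 6: N2 marks N2=dead -> (dead,v1)
Op 7: gossip N1<->N3 -> N1.N0=(alive,v0) N1.N1=(suspect,v1) N1.N2=(alive,v0) N1.N3=(alive,v0) | N3.N0=(alive,v0) N3.N1=(suspect,v1) N3.N2=(alive,v0) N3.N3=(alive,v0)
Op 8: gossip N1<->N3 -> N1.N0=(alive,v0) N1.N1=(suspect,v1) N1.N2=(alive,v0) N1.N3=(alive,v0) | N3.N0=(alive,v0) N3.N1=(suspect,v1) N3.N2=(alive,v0) N3.N3=(alive,v0)
Op 9: gossip N0<->N2 -> N0.N0=(alive,v0) N0.N1=(suspect,v1) N0.N2=(dead,v1) N0.N3=(alive,v0) | N2.N0=(alive,v0) N2.N1=(suspect,v1) N2.N2=(dead,v1) N2.N3=(alive,v0)

Answer: N0=alive,0 N1=suspect,1 N2=alive,0 N3=alive,0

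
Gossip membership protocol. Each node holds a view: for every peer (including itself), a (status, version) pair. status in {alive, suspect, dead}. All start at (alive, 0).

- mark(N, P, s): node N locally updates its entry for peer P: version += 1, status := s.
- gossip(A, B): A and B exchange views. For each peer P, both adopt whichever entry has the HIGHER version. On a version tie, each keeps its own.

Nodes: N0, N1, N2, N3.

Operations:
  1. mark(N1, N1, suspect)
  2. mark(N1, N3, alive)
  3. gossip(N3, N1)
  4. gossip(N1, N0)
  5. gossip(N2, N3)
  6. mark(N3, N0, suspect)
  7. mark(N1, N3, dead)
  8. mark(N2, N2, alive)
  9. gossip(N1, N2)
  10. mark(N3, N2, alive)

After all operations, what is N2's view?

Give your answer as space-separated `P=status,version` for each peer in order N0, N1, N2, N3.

Answer: N0=alive,0 N1=suspect,1 N2=alive,1 N3=dead,2

Derivation:
Op 1: N1 marks N1=suspect -> (suspect,v1)
Op 2: N1 marks N3=alive -> (alive,v1)
Op 3: gossip N3<->N1 -> N3.N0=(alive,v0) N3.N1=(suspect,v1) N3.N2=(alive,v0) N3.N3=(alive,v1) | N1.N0=(alive,v0) N1.N1=(suspect,v1) N1.N2=(alive,v0) N1.N3=(alive,v1)
Op 4: gossip N1<->N0 -> N1.N0=(alive,v0) N1.N1=(suspect,v1) N1.N2=(alive,v0) N1.N3=(alive,v1) | N0.N0=(alive,v0) N0.N1=(suspect,v1) N0.N2=(alive,v0) N0.N3=(alive,v1)
Op 5: gossip N2<->N3 -> N2.N0=(alive,v0) N2.N1=(suspect,v1) N2.N2=(alive,v0) N2.N3=(alive,v1) | N3.N0=(alive,v0) N3.N1=(suspect,v1) N3.N2=(alive,v0) N3.N3=(alive,v1)
Op 6: N3 marks N0=suspect -> (suspect,v1)
Op 7: N1 marks N3=dead -> (dead,v2)
Op 8: N2 marks N2=alive -> (alive,v1)
Op 9: gossip N1<->N2 -> N1.N0=(alive,v0) N1.N1=(suspect,v1) N1.N2=(alive,v1) N1.N3=(dead,v2) | N2.N0=(alive,v0) N2.N1=(suspect,v1) N2.N2=(alive,v1) N2.N3=(dead,v2)
Op 10: N3 marks N2=alive -> (alive,v1)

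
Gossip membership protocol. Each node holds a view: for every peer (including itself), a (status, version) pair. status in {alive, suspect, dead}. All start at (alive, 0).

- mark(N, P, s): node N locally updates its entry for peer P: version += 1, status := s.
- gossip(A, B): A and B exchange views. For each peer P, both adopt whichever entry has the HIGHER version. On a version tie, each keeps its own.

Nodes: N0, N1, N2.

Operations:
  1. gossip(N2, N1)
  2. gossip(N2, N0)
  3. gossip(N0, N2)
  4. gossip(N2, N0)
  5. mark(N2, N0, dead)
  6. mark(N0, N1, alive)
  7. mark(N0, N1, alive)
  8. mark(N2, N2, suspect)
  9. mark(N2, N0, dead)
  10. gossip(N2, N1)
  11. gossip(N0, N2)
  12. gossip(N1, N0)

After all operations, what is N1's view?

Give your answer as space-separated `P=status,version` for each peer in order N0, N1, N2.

Answer: N0=dead,2 N1=alive,2 N2=suspect,1

Derivation:
Op 1: gossip N2<->N1 -> N2.N0=(alive,v0) N2.N1=(alive,v0) N2.N2=(alive,v0) | N1.N0=(alive,v0) N1.N1=(alive,v0) N1.N2=(alive,v0)
Op 2: gossip N2<->N0 -> N2.N0=(alive,v0) N2.N1=(alive,v0) N2.N2=(alive,v0) | N0.N0=(alive,v0) N0.N1=(alive,v0) N0.N2=(alive,v0)
Op 3: gossip N0<->N2 -> N0.N0=(alive,v0) N0.N1=(alive,v0) N0.N2=(alive,v0) | N2.N0=(alive,v0) N2.N1=(alive,v0) N2.N2=(alive,v0)
Op 4: gossip N2<->N0 -> N2.N0=(alive,v0) N2.N1=(alive,v0) N2.N2=(alive,v0) | N0.N0=(alive,v0) N0.N1=(alive,v0) N0.N2=(alive,v0)
Op 5: N2 marks N0=dead -> (dead,v1)
Op 6: N0 marks N1=alive -> (alive,v1)
Op 7: N0 marks N1=alive -> (alive,v2)
Op 8: N2 marks N2=suspect -> (suspect,v1)
Op 9: N2 marks N0=dead -> (dead,v2)
Op 10: gossip N2<->N1 -> N2.N0=(dead,v2) N2.N1=(alive,v0) N2.N2=(suspect,v1) | N1.N0=(dead,v2) N1.N1=(alive,v0) N1.N2=(suspect,v1)
Op 11: gossip N0<->N2 -> N0.N0=(dead,v2) N0.N1=(alive,v2) N0.N2=(suspect,v1) | N2.N0=(dead,v2) N2.N1=(alive,v2) N2.N2=(suspect,v1)
Op 12: gossip N1<->N0 -> N1.N0=(dead,v2) N1.N1=(alive,v2) N1.N2=(suspect,v1) | N0.N0=(dead,v2) N0.N1=(alive,v2) N0.N2=(suspect,v1)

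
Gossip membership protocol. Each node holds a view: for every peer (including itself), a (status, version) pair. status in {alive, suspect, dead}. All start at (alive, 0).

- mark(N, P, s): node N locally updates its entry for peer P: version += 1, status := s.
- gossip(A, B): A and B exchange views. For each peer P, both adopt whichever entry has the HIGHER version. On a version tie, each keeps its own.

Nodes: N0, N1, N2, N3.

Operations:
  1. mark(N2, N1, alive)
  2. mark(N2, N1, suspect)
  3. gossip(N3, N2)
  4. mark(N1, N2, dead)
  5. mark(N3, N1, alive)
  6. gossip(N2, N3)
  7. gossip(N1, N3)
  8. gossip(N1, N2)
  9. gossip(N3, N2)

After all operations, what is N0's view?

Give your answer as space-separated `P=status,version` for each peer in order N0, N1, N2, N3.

Answer: N0=alive,0 N1=alive,0 N2=alive,0 N3=alive,0

Derivation:
Op 1: N2 marks N1=alive -> (alive,v1)
Op 2: N2 marks N1=suspect -> (suspect,v2)
Op 3: gossip N3<->N2 -> N3.N0=(alive,v0) N3.N1=(suspect,v2) N3.N2=(alive,v0) N3.N3=(alive,v0) | N2.N0=(alive,v0) N2.N1=(suspect,v2) N2.N2=(alive,v0) N2.N3=(alive,v0)
Op 4: N1 marks N2=dead -> (dead,v1)
Op 5: N3 marks N1=alive -> (alive,v3)
Op 6: gossip N2<->N3 -> N2.N0=(alive,v0) N2.N1=(alive,v3) N2.N2=(alive,v0) N2.N3=(alive,v0) | N3.N0=(alive,v0) N3.N1=(alive,v3) N3.N2=(alive,v0) N3.N3=(alive,v0)
Op 7: gossip N1<->N3 -> N1.N0=(alive,v0) N1.N1=(alive,v3) N1.N2=(dead,v1) N1.N3=(alive,v0) | N3.N0=(alive,v0) N3.N1=(alive,v3) N3.N2=(dead,v1) N3.N3=(alive,v0)
Op 8: gossip N1<->N2 -> N1.N0=(alive,v0) N1.N1=(alive,v3) N1.N2=(dead,v1) N1.N3=(alive,v0) | N2.N0=(alive,v0) N2.N1=(alive,v3) N2.N2=(dead,v1) N2.N3=(alive,v0)
Op 9: gossip N3<->N2 -> N3.N0=(alive,v0) N3.N1=(alive,v3) N3.N2=(dead,v1) N3.N3=(alive,v0) | N2.N0=(alive,v0) N2.N1=(alive,v3) N2.N2=(dead,v1) N2.N3=(alive,v0)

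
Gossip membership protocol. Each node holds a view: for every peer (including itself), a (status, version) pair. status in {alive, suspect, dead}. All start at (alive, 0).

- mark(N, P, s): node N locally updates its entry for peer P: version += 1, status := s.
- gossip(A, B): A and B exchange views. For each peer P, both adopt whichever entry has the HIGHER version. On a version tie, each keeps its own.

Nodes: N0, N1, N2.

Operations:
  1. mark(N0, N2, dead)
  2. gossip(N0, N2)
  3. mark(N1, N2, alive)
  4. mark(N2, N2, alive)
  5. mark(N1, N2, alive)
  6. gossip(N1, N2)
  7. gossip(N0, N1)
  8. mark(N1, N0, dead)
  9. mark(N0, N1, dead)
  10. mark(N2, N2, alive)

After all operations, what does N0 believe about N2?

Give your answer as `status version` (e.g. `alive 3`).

Answer: alive 2

Derivation:
Op 1: N0 marks N2=dead -> (dead,v1)
Op 2: gossip N0<->N2 -> N0.N0=(alive,v0) N0.N1=(alive,v0) N0.N2=(dead,v1) | N2.N0=(alive,v0) N2.N1=(alive,v0) N2.N2=(dead,v1)
Op 3: N1 marks N2=alive -> (alive,v1)
Op 4: N2 marks N2=alive -> (alive,v2)
Op 5: N1 marks N2=alive -> (alive,v2)
Op 6: gossip N1<->N2 -> N1.N0=(alive,v0) N1.N1=(alive,v0) N1.N2=(alive,v2) | N2.N0=(alive,v0) N2.N1=(alive,v0) N2.N2=(alive,v2)
Op 7: gossip N0<->N1 -> N0.N0=(alive,v0) N0.N1=(alive,v0) N0.N2=(alive,v2) | N1.N0=(alive,v0) N1.N1=(alive,v0) N1.N2=(alive,v2)
Op 8: N1 marks N0=dead -> (dead,v1)
Op 9: N0 marks N1=dead -> (dead,v1)
Op 10: N2 marks N2=alive -> (alive,v3)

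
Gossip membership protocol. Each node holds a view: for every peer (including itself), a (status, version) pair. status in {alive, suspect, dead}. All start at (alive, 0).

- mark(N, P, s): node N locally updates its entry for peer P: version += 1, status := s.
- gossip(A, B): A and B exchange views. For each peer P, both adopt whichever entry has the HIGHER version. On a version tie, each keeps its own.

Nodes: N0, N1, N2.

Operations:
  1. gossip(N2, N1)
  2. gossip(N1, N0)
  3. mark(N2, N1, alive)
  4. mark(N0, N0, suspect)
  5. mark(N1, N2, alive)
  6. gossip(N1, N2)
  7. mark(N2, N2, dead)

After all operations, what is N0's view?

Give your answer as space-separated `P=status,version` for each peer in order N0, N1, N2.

Answer: N0=suspect,1 N1=alive,0 N2=alive,0

Derivation:
Op 1: gossip N2<->N1 -> N2.N0=(alive,v0) N2.N1=(alive,v0) N2.N2=(alive,v0) | N1.N0=(alive,v0) N1.N1=(alive,v0) N1.N2=(alive,v0)
Op 2: gossip N1<->N0 -> N1.N0=(alive,v0) N1.N1=(alive,v0) N1.N2=(alive,v0) | N0.N0=(alive,v0) N0.N1=(alive,v0) N0.N2=(alive,v0)
Op 3: N2 marks N1=alive -> (alive,v1)
Op 4: N0 marks N0=suspect -> (suspect,v1)
Op 5: N1 marks N2=alive -> (alive,v1)
Op 6: gossip N1<->N2 -> N1.N0=(alive,v0) N1.N1=(alive,v1) N1.N2=(alive,v1) | N2.N0=(alive,v0) N2.N1=(alive,v1) N2.N2=(alive,v1)
Op 7: N2 marks N2=dead -> (dead,v2)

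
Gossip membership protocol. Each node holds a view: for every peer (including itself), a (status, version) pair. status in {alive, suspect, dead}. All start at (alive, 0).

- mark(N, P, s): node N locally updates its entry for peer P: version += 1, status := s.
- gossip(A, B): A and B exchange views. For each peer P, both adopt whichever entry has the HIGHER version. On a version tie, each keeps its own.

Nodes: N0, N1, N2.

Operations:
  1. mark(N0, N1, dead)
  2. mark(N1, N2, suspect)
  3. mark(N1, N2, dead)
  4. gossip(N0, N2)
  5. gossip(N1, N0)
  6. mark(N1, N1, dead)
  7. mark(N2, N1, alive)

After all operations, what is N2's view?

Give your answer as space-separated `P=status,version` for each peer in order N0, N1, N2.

Answer: N0=alive,0 N1=alive,2 N2=alive,0

Derivation:
Op 1: N0 marks N1=dead -> (dead,v1)
Op 2: N1 marks N2=suspect -> (suspect,v1)
Op 3: N1 marks N2=dead -> (dead,v2)
Op 4: gossip N0<->N2 -> N0.N0=(alive,v0) N0.N1=(dead,v1) N0.N2=(alive,v0) | N2.N0=(alive,v0) N2.N1=(dead,v1) N2.N2=(alive,v0)
Op 5: gossip N1<->N0 -> N1.N0=(alive,v0) N1.N1=(dead,v1) N1.N2=(dead,v2) | N0.N0=(alive,v0) N0.N1=(dead,v1) N0.N2=(dead,v2)
Op 6: N1 marks N1=dead -> (dead,v2)
Op 7: N2 marks N1=alive -> (alive,v2)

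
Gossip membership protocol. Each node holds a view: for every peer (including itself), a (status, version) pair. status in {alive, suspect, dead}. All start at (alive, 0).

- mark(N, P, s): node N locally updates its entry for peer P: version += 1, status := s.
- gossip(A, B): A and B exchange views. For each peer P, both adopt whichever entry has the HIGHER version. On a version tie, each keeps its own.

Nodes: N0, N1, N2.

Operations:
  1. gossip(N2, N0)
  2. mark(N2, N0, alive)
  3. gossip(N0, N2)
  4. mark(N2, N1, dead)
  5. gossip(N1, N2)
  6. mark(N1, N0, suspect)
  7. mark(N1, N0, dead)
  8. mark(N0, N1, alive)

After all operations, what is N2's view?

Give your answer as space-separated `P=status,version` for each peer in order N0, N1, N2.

Answer: N0=alive,1 N1=dead,1 N2=alive,0

Derivation:
Op 1: gossip N2<->N0 -> N2.N0=(alive,v0) N2.N1=(alive,v0) N2.N2=(alive,v0) | N0.N0=(alive,v0) N0.N1=(alive,v0) N0.N2=(alive,v0)
Op 2: N2 marks N0=alive -> (alive,v1)
Op 3: gossip N0<->N2 -> N0.N0=(alive,v1) N0.N1=(alive,v0) N0.N2=(alive,v0) | N2.N0=(alive,v1) N2.N1=(alive,v0) N2.N2=(alive,v0)
Op 4: N2 marks N1=dead -> (dead,v1)
Op 5: gossip N1<->N2 -> N1.N0=(alive,v1) N1.N1=(dead,v1) N1.N2=(alive,v0) | N2.N0=(alive,v1) N2.N1=(dead,v1) N2.N2=(alive,v0)
Op 6: N1 marks N0=suspect -> (suspect,v2)
Op 7: N1 marks N0=dead -> (dead,v3)
Op 8: N0 marks N1=alive -> (alive,v1)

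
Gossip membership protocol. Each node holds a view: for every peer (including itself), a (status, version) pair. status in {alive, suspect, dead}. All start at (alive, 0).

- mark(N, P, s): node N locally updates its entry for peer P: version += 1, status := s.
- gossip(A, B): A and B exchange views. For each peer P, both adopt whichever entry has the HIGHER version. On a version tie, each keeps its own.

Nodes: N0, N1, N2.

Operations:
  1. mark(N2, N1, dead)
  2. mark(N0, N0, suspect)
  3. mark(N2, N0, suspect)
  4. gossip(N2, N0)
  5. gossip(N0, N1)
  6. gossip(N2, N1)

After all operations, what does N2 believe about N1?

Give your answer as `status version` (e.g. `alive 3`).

Op 1: N2 marks N1=dead -> (dead,v1)
Op 2: N0 marks N0=suspect -> (suspect,v1)
Op 3: N2 marks N0=suspect -> (suspect,v1)
Op 4: gossip N2<->N0 -> N2.N0=(suspect,v1) N2.N1=(dead,v1) N2.N2=(alive,v0) | N0.N0=(suspect,v1) N0.N1=(dead,v1) N0.N2=(alive,v0)
Op 5: gossip N0<->N1 -> N0.N0=(suspect,v1) N0.N1=(dead,v1) N0.N2=(alive,v0) | N1.N0=(suspect,v1) N1.N1=(dead,v1) N1.N2=(alive,v0)
Op 6: gossip N2<->N1 -> N2.N0=(suspect,v1) N2.N1=(dead,v1) N2.N2=(alive,v0) | N1.N0=(suspect,v1) N1.N1=(dead,v1) N1.N2=(alive,v0)

Answer: dead 1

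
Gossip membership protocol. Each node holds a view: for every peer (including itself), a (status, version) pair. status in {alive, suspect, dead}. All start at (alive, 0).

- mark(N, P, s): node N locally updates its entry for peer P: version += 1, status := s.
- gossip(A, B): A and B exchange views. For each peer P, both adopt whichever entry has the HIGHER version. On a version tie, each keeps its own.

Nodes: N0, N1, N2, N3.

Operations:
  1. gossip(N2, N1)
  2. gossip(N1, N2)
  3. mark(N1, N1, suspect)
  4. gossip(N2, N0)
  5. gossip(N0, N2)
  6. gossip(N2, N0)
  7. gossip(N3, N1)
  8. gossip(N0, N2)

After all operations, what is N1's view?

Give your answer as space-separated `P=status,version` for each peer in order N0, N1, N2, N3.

Op 1: gossip N2<->N1 -> N2.N0=(alive,v0) N2.N1=(alive,v0) N2.N2=(alive,v0) N2.N3=(alive,v0) | N1.N0=(alive,v0) N1.N1=(alive,v0) N1.N2=(alive,v0) N1.N3=(alive,v0)
Op 2: gossip N1<->N2 -> N1.N0=(alive,v0) N1.N1=(alive,v0) N1.N2=(alive,v0) N1.N3=(alive,v0) | N2.N0=(alive,v0) N2.N1=(alive,v0) N2.N2=(alive,v0) N2.N3=(alive,v0)
Op 3: N1 marks N1=suspect -> (suspect,v1)
Op 4: gossip N2<->N0 -> N2.N0=(alive,v0) N2.N1=(alive,v0) N2.N2=(alive,v0) N2.N3=(alive,v0) | N0.N0=(alive,v0) N0.N1=(alive,v0) N0.N2=(alive,v0) N0.N3=(alive,v0)
Op 5: gossip N0<->N2 -> N0.N0=(alive,v0) N0.N1=(alive,v0) N0.N2=(alive,v0) N0.N3=(alive,v0) | N2.N0=(alive,v0) N2.N1=(alive,v0) N2.N2=(alive,v0) N2.N3=(alive,v0)
Op 6: gossip N2<->N0 -> N2.N0=(alive,v0) N2.N1=(alive,v0) N2.N2=(alive,v0) N2.N3=(alive,v0) | N0.N0=(alive,v0) N0.N1=(alive,v0) N0.N2=(alive,v0) N0.N3=(alive,v0)
Op 7: gossip N3<->N1 -> N3.N0=(alive,v0) N3.N1=(suspect,v1) N3.N2=(alive,v0) N3.N3=(alive,v0) | N1.N0=(alive,v0) N1.N1=(suspect,v1) N1.N2=(alive,v0) N1.N3=(alive,v0)
Op 8: gossip N0<->N2 -> N0.N0=(alive,v0) N0.N1=(alive,v0) N0.N2=(alive,v0) N0.N3=(alive,v0) | N2.N0=(alive,v0) N2.N1=(alive,v0) N2.N2=(alive,v0) N2.N3=(alive,v0)

Answer: N0=alive,0 N1=suspect,1 N2=alive,0 N3=alive,0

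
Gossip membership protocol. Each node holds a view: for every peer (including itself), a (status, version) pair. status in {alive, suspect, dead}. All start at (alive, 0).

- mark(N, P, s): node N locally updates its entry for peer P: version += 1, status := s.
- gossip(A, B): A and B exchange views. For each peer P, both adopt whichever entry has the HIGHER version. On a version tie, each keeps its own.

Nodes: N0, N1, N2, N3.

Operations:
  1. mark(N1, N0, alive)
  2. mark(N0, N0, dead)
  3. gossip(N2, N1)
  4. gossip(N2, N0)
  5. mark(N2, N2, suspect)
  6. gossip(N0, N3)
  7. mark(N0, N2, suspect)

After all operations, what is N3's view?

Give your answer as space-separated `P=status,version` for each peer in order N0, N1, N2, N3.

Op 1: N1 marks N0=alive -> (alive,v1)
Op 2: N0 marks N0=dead -> (dead,v1)
Op 3: gossip N2<->N1 -> N2.N0=(alive,v1) N2.N1=(alive,v0) N2.N2=(alive,v0) N2.N3=(alive,v0) | N1.N0=(alive,v1) N1.N1=(alive,v0) N1.N2=(alive,v0) N1.N3=(alive,v0)
Op 4: gossip N2<->N0 -> N2.N0=(alive,v1) N2.N1=(alive,v0) N2.N2=(alive,v0) N2.N3=(alive,v0) | N0.N0=(dead,v1) N0.N1=(alive,v0) N0.N2=(alive,v0) N0.N3=(alive,v0)
Op 5: N2 marks N2=suspect -> (suspect,v1)
Op 6: gossip N0<->N3 -> N0.N0=(dead,v1) N0.N1=(alive,v0) N0.N2=(alive,v0) N0.N3=(alive,v0) | N3.N0=(dead,v1) N3.N1=(alive,v0) N3.N2=(alive,v0) N3.N3=(alive,v0)
Op 7: N0 marks N2=suspect -> (suspect,v1)

Answer: N0=dead,1 N1=alive,0 N2=alive,0 N3=alive,0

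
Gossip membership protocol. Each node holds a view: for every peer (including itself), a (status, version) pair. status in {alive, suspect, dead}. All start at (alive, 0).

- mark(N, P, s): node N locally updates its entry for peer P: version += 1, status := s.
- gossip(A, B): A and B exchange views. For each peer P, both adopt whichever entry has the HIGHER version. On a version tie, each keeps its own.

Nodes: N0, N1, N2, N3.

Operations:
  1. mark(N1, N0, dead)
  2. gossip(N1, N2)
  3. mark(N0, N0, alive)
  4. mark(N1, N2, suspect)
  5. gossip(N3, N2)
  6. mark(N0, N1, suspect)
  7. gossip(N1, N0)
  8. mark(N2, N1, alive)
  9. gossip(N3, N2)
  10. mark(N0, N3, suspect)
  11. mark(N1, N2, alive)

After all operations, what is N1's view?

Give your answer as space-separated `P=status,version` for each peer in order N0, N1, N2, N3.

Op 1: N1 marks N0=dead -> (dead,v1)
Op 2: gossip N1<->N2 -> N1.N0=(dead,v1) N1.N1=(alive,v0) N1.N2=(alive,v0) N1.N3=(alive,v0) | N2.N0=(dead,v1) N2.N1=(alive,v0) N2.N2=(alive,v0) N2.N3=(alive,v0)
Op 3: N0 marks N0=alive -> (alive,v1)
Op 4: N1 marks N2=suspect -> (suspect,v1)
Op 5: gossip N3<->N2 -> N3.N0=(dead,v1) N3.N1=(alive,v0) N3.N2=(alive,v0) N3.N3=(alive,v0) | N2.N0=(dead,v1) N2.N1=(alive,v0) N2.N2=(alive,v0) N2.N3=(alive,v0)
Op 6: N0 marks N1=suspect -> (suspect,v1)
Op 7: gossip N1<->N0 -> N1.N0=(dead,v1) N1.N1=(suspect,v1) N1.N2=(suspect,v1) N1.N3=(alive,v0) | N0.N0=(alive,v1) N0.N1=(suspect,v1) N0.N2=(suspect,v1) N0.N3=(alive,v0)
Op 8: N2 marks N1=alive -> (alive,v1)
Op 9: gossip N3<->N2 -> N3.N0=(dead,v1) N3.N1=(alive,v1) N3.N2=(alive,v0) N3.N3=(alive,v0) | N2.N0=(dead,v1) N2.N1=(alive,v1) N2.N2=(alive,v0) N2.N3=(alive,v0)
Op 10: N0 marks N3=suspect -> (suspect,v1)
Op 11: N1 marks N2=alive -> (alive,v2)

Answer: N0=dead,1 N1=suspect,1 N2=alive,2 N3=alive,0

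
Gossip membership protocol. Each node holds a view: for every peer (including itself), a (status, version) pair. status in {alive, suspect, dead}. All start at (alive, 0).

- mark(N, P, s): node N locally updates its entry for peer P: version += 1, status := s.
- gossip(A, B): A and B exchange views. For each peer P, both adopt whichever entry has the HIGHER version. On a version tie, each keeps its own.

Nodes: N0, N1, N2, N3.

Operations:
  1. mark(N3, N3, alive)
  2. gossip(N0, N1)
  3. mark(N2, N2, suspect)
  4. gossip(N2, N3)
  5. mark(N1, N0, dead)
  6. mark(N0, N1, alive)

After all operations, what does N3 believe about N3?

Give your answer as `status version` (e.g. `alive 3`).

Op 1: N3 marks N3=alive -> (alive,v1)
Op 2: gossip N0<->N1 -> N0.N0=(alive,v0) N0.N1=(alive,v0) N0.N2=(alive,v0) N0.N3=(alive,v0) | N1.N0=(alive,v0) N1.N1=(alive,v0) N1.N2=(alive,v0) N1.N3=(alive,v0)
Op 3: N2 marks N2=suspect -> (suspect,v1)
Op 4: gossip N2<->N3 -> N2.N0=(alive,v0) N2.N1=(alive,v0) N2.N2=(suspect,v1) N2.N3=(alive,v1) | N3.N0=(alive,v0) N3.N1=(alive,v0) N3.N2=(suspect,v1) N3.N3=(alive,v1)
Op 5: N1 marks N0=dead -> (dead,v1)
Op 6: N0 marks N1=alive -> (alive,v1)

Answer: alive 1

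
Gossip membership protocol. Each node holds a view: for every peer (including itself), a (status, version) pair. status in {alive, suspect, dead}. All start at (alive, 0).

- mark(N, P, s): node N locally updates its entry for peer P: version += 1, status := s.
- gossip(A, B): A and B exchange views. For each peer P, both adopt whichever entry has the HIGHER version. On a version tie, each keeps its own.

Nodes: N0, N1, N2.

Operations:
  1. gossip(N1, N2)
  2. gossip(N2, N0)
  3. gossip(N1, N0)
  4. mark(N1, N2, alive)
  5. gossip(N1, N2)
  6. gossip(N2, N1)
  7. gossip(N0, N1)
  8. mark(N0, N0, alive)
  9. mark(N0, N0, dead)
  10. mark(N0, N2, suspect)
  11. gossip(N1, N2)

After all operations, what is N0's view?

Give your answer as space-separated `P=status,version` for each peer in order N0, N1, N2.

Op 1: gossip N1<->N2 -> N1.N0=(alive,v0) N1.N1=(alive,v0) N1.N2=(alive,v0) | N2.N0=(alive,v0) N2.N1=(alive,v0) N2.N2=(alive,v0)
Op 2: gossip N2<->N0 -> N2.N0=(alive,v0) N2.N1=(alive,v0) N2.N2=(alive,v0) | N0.N0=(alive,v0) N0.N1=(alive,v0) N0.N2=(alive,v0)
Op 3: gossip N1<->N0 -> N1.N0=(alive,v0) N1.N1=(alive,v0) N1.N2=(alive,v0) | N0.N0=(alive,v0) N0.N1=(alive,v0) N0.N2=(alive,v0)
Op 4: N1 marks N2=alive -> (alive,v1)
Op 5: gossip N1<->N2 -> N1.N0=(alive,v0) N1.N1=(alive,v0) N1.N2=(alive,v1) | N2.N0=(alive,v0) N2.N1=(alive,v0) N2.N2=(alive,v1)
Op 6: gossip N2<->N1 -> N2.N0=(alive,v0) N2.N1=(alive,v0) N2.N2=(alive,v1) | N1.N0=(alive,v0) N1.N1=(alive,v0) N1.N2=(alive,v1)
Op 7: gossip N0<->N1 -> N0.N0=(alive,v0) N0.N1=(alive,v0) N0.N2=(alive,v1) | N1.N0=(alive,v0) N1.N1=(alive,v0) N1.N2=(alive,v1)
Op 8: N0 marks N0=alive -> (alive,v1)
Op 9: N0 marks N0=dead -> (dead,v2)
Op 10: N0 marks N2=suspect -> (suspect,v2)
Op 11: gossip N1<->N2 -> N1.N0=(alive,v0) N1.N1=(alive,v0) N1.N2=(alive,v1) | N2.N0=(alive,v0) N2.N1=(alive,v0) N2.N2=(alive,v1)

Answer: N0=dead,2 N1=alive,0 N2=suspect,2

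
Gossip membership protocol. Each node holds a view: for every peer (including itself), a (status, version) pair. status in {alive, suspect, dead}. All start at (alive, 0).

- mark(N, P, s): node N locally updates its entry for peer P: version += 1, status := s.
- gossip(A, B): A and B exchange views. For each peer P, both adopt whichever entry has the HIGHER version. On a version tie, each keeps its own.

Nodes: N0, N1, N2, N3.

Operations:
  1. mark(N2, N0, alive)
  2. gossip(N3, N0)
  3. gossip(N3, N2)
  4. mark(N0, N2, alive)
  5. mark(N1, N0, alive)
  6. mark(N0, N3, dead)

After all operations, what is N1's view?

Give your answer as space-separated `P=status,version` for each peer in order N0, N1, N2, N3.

Answer: N0=alive,1 N1=alive,0 N2=alive,0 N3=alive,0

Derivation:
Op 1: N2 marks N0=alive -> (alive,v1)
Op 2: gossip N3<->N0 -> N3.N0=(alive,v0) N3.N1=(alive,v0) N3.N2=(alive,v0) N3.N3=(alive,v0) | N0.N0=(alive,v0) N0.N1=(alive,v0) N0.N2=(alive,v0) N0.N3=(alive,v0)
Op 3: gossip N3<->N2 -> N3.N0=(alive,v1) N3.N1=(alive,v0) N3.N2=(alive,v0) N3.N3=(alive,v0) | N2.N0=(alive,v1) N2.N1=(alive,v0) N2.N2=(alive,v0) N2.N3=(alive,v0)
Op 4: N0 marks N2=alive -> (alive,v1)
Op 5: N1 marks N0=alive -> (alive,v1)
Op 6: N0 marks N3=dead -> (dead,v1)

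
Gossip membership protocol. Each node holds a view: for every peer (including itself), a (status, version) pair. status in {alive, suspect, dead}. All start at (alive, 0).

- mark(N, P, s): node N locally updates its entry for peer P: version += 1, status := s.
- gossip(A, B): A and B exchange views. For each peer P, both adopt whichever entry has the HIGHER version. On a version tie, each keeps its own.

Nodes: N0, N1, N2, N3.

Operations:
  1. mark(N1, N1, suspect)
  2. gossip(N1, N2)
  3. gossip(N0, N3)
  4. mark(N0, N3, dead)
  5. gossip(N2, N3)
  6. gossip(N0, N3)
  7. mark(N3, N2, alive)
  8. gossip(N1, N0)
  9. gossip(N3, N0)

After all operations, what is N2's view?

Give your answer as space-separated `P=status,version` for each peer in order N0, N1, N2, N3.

Op 1: N1 marks N1=suspect -> (suspect,v1)
Op 2: gossip N1<->N2 -> N1.N0=(alive,v0) N1.N1=(suspect,v1) N1.N2=(alive,v0) N1.N3=(alive,v0) | N2.N0=(alive,v0) N2.N1=(suspect,v1) N2.N2=(alive,v0) N2.N3=(alive,v0)
Op 3: gossip N0<->N3 -> N0.N0=(alive,v0) N0.N1=(alive,v0) N0.N2=(alive,v0) N0.N3=(alive,v0) | N3.N0=(alive,v0) N3.N1=(alive,v0) N3.N2=(alive,v0) N3.N3=(alive,v0)
Op 4: N0 marks N3=dead -> (dead,v1)
Op 5: gossip N2<->N3 -> N2.N0=(alive,v0) N2.N1=(suspect,v1) N2.N2=(alive,v0) N2.N3=(alive,v0) | N3.N0=(alive,v0) N3.N1=(suspect,v1) N3.N2=(alive,v0) N3.N3=(alive,v0)
Op 6: gossip N0<->N3 -> N0.N0=(alive,v0) N0.N1=(suspect,v1) N0.N2=(alive,v0) N0.N3=(dead,v1) | N3.N0=(alive,v0) N3.N1=(suspect,v1) N3.N2=(alive,v0) N3.N3=(dead,v1)
Op 7: N3 marks N2=alive -> (alive,v1)
Op 8: gossip N1<->N0 -> N1.N0=(alive,v0) N1.N1=(suspect,v1) N1.N2=(alive,v0) N1.N3=(dead,v1) | N0.N0=(alive,v0) N0.N1=(suspect,v1) N0.N2=(alive,v0) N0.N3=(dead,v1)
Op 9: gossip N3<->N0 -> N3.N0=(alive,v0) N3.N1=(suspect,v1) N3.N2=(alive,v1) N3.N3=(dead,v1) | N0.N0=(alive,v0) N0.N1=(suspect,v1) N0.N2=(alive,v1) N0.N3=(dead,v1)

Answer: N0=alive,0 N1=suspect,1 N2=alive,0 N3=alive,0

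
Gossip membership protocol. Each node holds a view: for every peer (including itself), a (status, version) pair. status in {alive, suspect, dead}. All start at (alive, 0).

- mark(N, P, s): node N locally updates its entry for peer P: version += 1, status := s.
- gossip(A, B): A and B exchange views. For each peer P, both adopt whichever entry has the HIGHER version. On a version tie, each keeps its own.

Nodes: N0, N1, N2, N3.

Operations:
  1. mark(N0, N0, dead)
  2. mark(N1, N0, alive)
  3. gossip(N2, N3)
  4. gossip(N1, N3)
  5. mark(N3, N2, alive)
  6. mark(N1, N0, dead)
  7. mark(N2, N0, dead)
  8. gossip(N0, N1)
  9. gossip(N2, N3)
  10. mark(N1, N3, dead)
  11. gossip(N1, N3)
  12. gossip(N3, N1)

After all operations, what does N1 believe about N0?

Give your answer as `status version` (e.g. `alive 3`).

Op 1: N0 marks N0=dead -> (dead,v1)
Op 2: N1 marks N0=alive -> (alive,v1)
Op 3: gossip N2<->N3 -> N2.N0=(alive,v0) N2.N1=(alive,v0) N2.N2=(alive,v0) N2.N3=(alive,v0) | N3.N0=(alive,v0) N3.N1=(alive,v0) N3.N2=(alive,v0) N3.N3=(alive,v0)
Op 4: gossip N1<->N3 -> N1.N0=(alive,v1) N1.N1=(alive,v0) N1.N2=(alive,v0) N1.N3=(alive,v0) | N3.N0=(alive,v1) N3.N1=(alive,v0) N3.N2=(alive,v0) N3.N3=(alive,v0)
Op 5: N3 marks N2=alive -> (alive,v1)
Op 6: N1 marks N0=dead -> (dead,v2)
Op 7: N2 marks N0=dead -> (dead,v1)
Op 8: gossip N0<->N1 -> N0.N0=(dead,v2) N0.N1=(alive,v0) N0.N2=(alive,v0) N0.N3=(alive,v0) | N1.N0=(dead,v2) N1.N1=(alive,v0) N1.N2=(alive,v0) N1.N3=(alive,v0)
Op 9: gossip N2<->N3 -> N2.N0=(dead,v1) N2.N1=(alive,v0) N2.N2=(alive,v1) N2.N3=(alive,v0) | N3.N0=(alive,v1) N3.N1=(alive,v0) N3.N2=(alive,v1) N3.N3=(alive,v0)
Op 10: N1 marks N3=dead -> (dead,v1)
Op 11: gossip N1<->N3 -> N1.N0=(dead,v2) N1.N1=(alive,v0) N1.N2=(alive,v1) N1.N3=(dead,v1) | N3.N0=(dead,v2) N3.N1=(alive,v0) N3.N2=(alive,v1) N3.N3=(dead,v1)
Op 12: gossip N3<->N1 -> N3.N0=(dead,v2) N3.N1=(alive,v0) N3.N2=(alive,v1) N3.N3=(dead,v1) | N1.N0=(dead,v2) N1.N1=(alive,v0) N1.N2=(alive,v1) N1.N3=(dead,v1)

Answer: dead 2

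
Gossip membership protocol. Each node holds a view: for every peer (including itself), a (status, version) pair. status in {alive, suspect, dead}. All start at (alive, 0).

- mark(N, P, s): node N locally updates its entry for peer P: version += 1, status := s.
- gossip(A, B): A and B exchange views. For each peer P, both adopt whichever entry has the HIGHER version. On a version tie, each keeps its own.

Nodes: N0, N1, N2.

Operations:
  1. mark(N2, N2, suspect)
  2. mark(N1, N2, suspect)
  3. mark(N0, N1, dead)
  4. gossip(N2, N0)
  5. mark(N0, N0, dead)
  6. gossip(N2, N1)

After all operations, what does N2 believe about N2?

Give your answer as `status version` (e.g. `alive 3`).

Answer: suspect 1

Derivation:
Op 1: N2 marks N2=suspect -> (suspect,v1)
Op 2: N1 marks N2=suspect -> (suspect,v1)
Op 3: N0 marks N1=dead -> (dead,v1)
Op 4: gossip N2<->N0 -> N2.N0=(alive,v0) N2.N1=(dead,v1) N2.N2=(suspect,v1) | N0.N0=(alive,v0) N0.N1=(dead,v1) N0.N2=(suspect,v1)
Op 5: N0 marks N0=dead -> (dead,v1)
Op 6: gossip N2<->N1 -> N2.N0=(alive,v0) N2.N1=(dead,v1) N2.N2=(suspect,v1) | N1.N0=(alive,v0) N1.N1=(dead,v1) N1.N2=(suspect,v1)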